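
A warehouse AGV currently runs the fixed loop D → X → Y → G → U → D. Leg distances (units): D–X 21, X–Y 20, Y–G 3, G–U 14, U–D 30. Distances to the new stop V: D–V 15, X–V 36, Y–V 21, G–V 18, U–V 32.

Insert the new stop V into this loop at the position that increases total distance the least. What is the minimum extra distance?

Insertion cost between consecutive stops i–j is d(i,V) + d(V,j) − d(i,j):
  between D and X: 15 + 36 − 21 = 30
  between X and Y: 36 + 21 − 20 = 37
  between Y and G: 21 + 18 − 3 = 36
  between G and U: 18 + 32 − 14 = 36
  between U and D: 32 + 15 − 30 = 17
Cheapest insertion is between U and D, adding 17.
New total = 88 + 17 = 105.

Minimum extra distance: 17, inserting V between U and D.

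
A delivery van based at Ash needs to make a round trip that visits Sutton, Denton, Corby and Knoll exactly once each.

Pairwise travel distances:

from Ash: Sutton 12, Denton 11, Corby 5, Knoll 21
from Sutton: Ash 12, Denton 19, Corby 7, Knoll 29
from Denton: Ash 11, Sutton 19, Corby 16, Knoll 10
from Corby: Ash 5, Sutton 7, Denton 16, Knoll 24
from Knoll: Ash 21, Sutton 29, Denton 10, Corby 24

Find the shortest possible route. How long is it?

Minimum total distance: 62.

There are 12 distinct closed tours to check (reversals are equivalent).
Ash → Sutton → Denton → Corby → Knoll → Ash: 12+19+16+24+21 = 92
Ash → Sutton → Denton → Knoll → Corby → Ash: 12+19+10+24+5 = 70
Ash → Sutton → Corby → Denton → Knoll → Ash: 12+7+16+10+21 = 66
Ash → Sutton → Corby → Knoll → Denton → Ash: 12+7+24+10+11 = 64
Ash → Sutton → Knoll → Denton → Corby → Ash: 12+29+10+16+5 = 72
Ash → Sutton → Knoll → Corby → Denton → Ash: 12+29+24+16+11 = 92
Ash → Denton → Sutton → Corby → Knoll → Ash: 11+19+7+24+21 = 82
Ash → Denton → Sutton → Knoll → Corby → Ash: 11+19+29+24+5 = 88
Ash → Denton → Corby → Sutton → Knoll → Ash: 11+16+7+29+21 = 84
Ash → Denton → Knoll → Sutton → Corby → Ash: 11+10+29+7+5 = 62
Ash → Corby → Sutton → Denton → Knoll → Ash: 5+7+19+10+21 = 62
Ash → Corby → Denton → Sutton → Knoll → Ash: 5+16+19+29+21 = 90
The minimum is 62.
One optimal route: Ash → Denton → Knoll → Sutton → Corby → Ash (or its reverse).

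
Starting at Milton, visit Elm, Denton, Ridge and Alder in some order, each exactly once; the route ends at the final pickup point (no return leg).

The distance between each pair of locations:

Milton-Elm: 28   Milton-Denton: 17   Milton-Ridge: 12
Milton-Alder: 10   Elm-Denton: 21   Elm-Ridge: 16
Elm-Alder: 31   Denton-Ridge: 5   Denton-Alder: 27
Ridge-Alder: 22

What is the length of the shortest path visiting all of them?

Minimum one-way distance = 58.

There are 4! = 24 possible orderings.
Milton→Elm→Denton→Ridge→Alder: 28+21+5+22 = 76
Milton→Elm→Denton→Alder→Ridge: 28+21+27+22 = 98
Milton→Elm→Ridge→Denton→Alder: 28+16+5+27 = 76
Milton→Elm→Ridge→Alder→Denton: 28+16+22+27 = 93
Milton→Elm→Alder→Denton→Ridge: 28+31+27+5 = 91
Milton→Elm→Alder→Ridge→Denton: 28+31+22+5 = 86
Milton→Denton→Elm→Ridge→Alder: 17+21+16+22 = 76
Milton→Denton→Elm→Alder→Ridge: 17+21+31+22 = 91
Milton→Denton→Ridge→Elm→Alder: 17+5+16+31 = 69
Milton→Denton→Ridge→Alder→Elm: 17+5+22+31 = 75
Milton→Denton→Alder→Elm→Ridge: 17+27+31+16 = 91
Milton→Denton→Alder→Ridge→Elm: 17+27+22+16 = 82
Milton→Ridge→Elm→Denton→Alder: 12+16+21+27 = 76
Milton→Ridge→Elm→Alder→Denton: 12+16+31+27 = 86
… (10 more)
Milton→Alder→Denton→Ridge→Elm: 10+27+5+16 = 58  ← best
The minimum is 58.
One shortest path: Milton → Alder → Denton → Ridge → Elm.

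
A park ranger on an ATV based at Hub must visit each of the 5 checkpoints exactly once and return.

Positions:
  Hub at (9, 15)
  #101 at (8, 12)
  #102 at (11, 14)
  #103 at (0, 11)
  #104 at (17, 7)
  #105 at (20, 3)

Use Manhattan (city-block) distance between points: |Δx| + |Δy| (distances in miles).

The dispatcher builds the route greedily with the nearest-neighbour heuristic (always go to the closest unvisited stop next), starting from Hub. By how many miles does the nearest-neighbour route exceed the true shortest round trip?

4 miles longer than the optimal tour.

Hub: #102=3, #101=4, #103=13, #104=16, #105=23 ⇒ #102
#102: #101=5, #104=13, #103=14, #105=20 ⇒ #101
#101: #103=9, #104=14, #105=21 ⇒ #103
#103: #104=21, #105=28 ⇒ #104
#104: #105=7 ⇒ #105
NN route Hub → #102 → #101 → #103 → #104 → #105 → Hub costs 68.
Optimal: Hub → #101 → #103 → #104 → #105 → #102 → Hub costs 64 (by enumerating all 60 distinct tours).
Excess = 68 − 64 = 4.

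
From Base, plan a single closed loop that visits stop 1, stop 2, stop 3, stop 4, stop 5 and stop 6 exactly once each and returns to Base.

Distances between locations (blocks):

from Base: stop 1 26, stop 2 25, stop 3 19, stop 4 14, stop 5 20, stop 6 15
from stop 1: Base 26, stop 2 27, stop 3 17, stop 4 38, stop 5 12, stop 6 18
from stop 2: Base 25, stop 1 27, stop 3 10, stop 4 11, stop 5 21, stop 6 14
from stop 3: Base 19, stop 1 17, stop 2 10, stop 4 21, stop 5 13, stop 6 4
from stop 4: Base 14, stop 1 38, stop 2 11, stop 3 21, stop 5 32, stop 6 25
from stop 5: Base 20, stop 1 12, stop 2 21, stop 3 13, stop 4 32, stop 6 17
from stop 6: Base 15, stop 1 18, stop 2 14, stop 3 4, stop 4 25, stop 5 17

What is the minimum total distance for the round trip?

There are 360 distinct closed tours to check (reversals are equivalent).
Base-stop 1-stop 2-stop 3-stop 4-stop 5-stop 6-Base: 26+27+10+21+32+17+15 = 148
Base-stop 1-stop 2-stop 3-stop 4-stop 6-stop 5-Base: 26+27+10+21+25+17+20 = 146
Base-stop 1-stop 2-stop 3-stop 5-stop 4-stop 6-Base: 26+27+10+13+32+25+15 = 148
Base-stop 1-stop 2-stop 3-stop 5-stop 6-stop 4-Base: 26+27+10+13+17+25+14 = 132
Base-stop 1-stop 2-stop 3-stop 6-stop 4-stop 5-Base: 26+27+10+4+25+32+20 = 144
Base-stop 1-stop 2-stop 3-stop 6-stop 5-stop 4-Base: 26+27+10+4+17+32+14 = 130
Base-stop 1-stop 2-stop 4-stop 3-stop 5-stop 6-Base: 26+27+11+21+13+17+15 = 130
Base-stop 1-stop 2-stop 4-stop 3-stop 6-stop 5-Base: 26+27+11+21+4+17+20 = 126
… (352 more)
Base-stop 4-stop 2-stop 3-stop 6-stop 1-stop 5-Base: 14+11+10+4+18+12+20 = 89  ← best
The minimum is 89.
One optimal route: Base → stop 4 → stop 2 → stop 3 → stop 6 → stop 1 → stop 5 → Base (or its reverse).

Minimum total distance: 89 blocks.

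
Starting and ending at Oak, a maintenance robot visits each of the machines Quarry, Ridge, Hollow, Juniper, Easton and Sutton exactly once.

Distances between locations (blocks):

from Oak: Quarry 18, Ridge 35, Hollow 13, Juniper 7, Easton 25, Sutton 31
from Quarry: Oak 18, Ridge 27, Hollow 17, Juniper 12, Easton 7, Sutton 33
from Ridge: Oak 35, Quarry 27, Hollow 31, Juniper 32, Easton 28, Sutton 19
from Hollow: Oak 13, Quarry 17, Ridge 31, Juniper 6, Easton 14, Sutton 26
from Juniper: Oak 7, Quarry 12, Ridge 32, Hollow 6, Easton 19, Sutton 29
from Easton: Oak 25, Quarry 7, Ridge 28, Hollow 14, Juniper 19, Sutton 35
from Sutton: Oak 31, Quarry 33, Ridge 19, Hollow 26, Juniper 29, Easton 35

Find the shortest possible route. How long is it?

Shortest round trip = 111 blocks.

Oak → Quarry → Ridge → Hollow → Juniper → Easton → Sutton → Oak: 18+27+31+6+19+35+31 = 167
Oak → Quarry → Ridge → Hollow → Juniper → Sutton → Easton → Oak: 18+27+31+6+29+35+25 = 171
Oak → Quarry → Ridge → Hollow → Easton → Juniper → Sutton → Oak: 18+27+31+14+19+29+31 = 169
Oak → Quarry → Ridge → Hollow → Easton → Sutton → Juniper → Oak: 18+27+31+14+35+29+7 = 161
Oak → Quarry → Ridge → Hollow → Sutton → Juniper → Easton → Oak: 18+27+31+26+29+19+25 = 175
Oak → Quarry → Ridge → Hollow → Sutton → Easton → Juniper → Oak: 18+27+31+26+35+19+7 = 163
Oak → Quarry → Ridge → Juniper → Hollow → Easton → Sutton → Oak: 18+27+32+6+14+35+31 = 163
Oak → Quarry → Ridge → Juniper → Hollow → Sutton → Easton → Oak: 18+27+32+6+26+35+25 = 169
… (352 more)
Oak → Quarry → Easton → Ridge → Sutton → Hollow → Juniper → Oak: 18+7+28+19+26+6+7 = 111  ← best
The minimum is 111.
One optimal route: Oak → Quarry → Easton → Ridge → Sutton → Hollow → Juniper → Oak (or its reverse).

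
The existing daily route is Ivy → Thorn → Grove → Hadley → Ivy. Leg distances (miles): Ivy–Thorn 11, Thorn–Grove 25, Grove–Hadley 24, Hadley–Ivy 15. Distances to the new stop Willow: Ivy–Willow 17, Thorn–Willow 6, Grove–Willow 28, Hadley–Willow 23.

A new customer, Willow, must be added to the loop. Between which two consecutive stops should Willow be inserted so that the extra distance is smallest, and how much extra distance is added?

Insertion cost between consecutive stops i–j is d(i,Willow) + d(Willow,j) − d(i,j):
  between Ivy and Thorn: 17 + 6 − 11 = 12
  between Thorn and Grove: 6 + 28 − 25 = 9
  between Grove and Hadley: 28 + 23 − 24 = 27
  between Hadley and Ivy: 23 + 17 − 15 = 25
Cheapest insertion is between Thorn and Grove, adding 9.
New total = 75 + 9 = 84.

Adding 9 miles by placing Willow on the Thorn–Grove leg.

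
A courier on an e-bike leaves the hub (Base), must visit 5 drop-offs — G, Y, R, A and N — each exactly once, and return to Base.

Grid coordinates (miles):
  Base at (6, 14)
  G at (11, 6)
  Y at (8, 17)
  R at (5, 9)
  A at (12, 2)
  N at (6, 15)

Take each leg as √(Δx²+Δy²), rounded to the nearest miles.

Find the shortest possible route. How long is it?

There are 60 distinct closed tours to check (reversals are equivalent).
Base-G-Y-R-A-N-Base: 9+11+9+10+14+1 = 54
Base-G-Y-R-N-A-Base: 9+11+9+6+14+13 = 62
Base-G-Y-A-R-N-Base: 9+11+16+10+6+1 = 53
Base-G-Y-A-N-R-Base: 9+11+16+14+6+5 = 61
Base-G-Y-N-R-A-Base: 9+11+3+6+10+13 = 52
Base-G-Y-N-A-R-Base: 9+11+3+14+10+5 = 52
Base-G-R-Y-A-N-Base: 9+7+9+16+14+1 = 56
Base-G-R-Y-N-A-Base: 9+7+9+3+14+13 = 55
Base-G-R-A-Y-N-Base: 9+7+10+16+3+1 = 46
Base-G-R-A-N-Y-Base: 9+7+10+14+3+4 = 47
Base-G-R-N-Y-A-Base: 9+7+6+3+16+13 = 54
Base-G-R-N-A-Y-Base: 9+7+6+14+16+4 = 56
Base-G-A-Y-R-N-Base: 9+4+16+9+6+1 = 45
Base-G-A-Y-N-R-Base: 9+4+16+3+6+5 = 43
… (46 more)
Base-R-A-G-Y-N-Base: 5+10+4+11+3+1 = 34  ← best
The minimum is 34.
One optimal route: Base → R → A → G → Y → N → Base (or its reverse).

34 miles — the shortest possible round trip.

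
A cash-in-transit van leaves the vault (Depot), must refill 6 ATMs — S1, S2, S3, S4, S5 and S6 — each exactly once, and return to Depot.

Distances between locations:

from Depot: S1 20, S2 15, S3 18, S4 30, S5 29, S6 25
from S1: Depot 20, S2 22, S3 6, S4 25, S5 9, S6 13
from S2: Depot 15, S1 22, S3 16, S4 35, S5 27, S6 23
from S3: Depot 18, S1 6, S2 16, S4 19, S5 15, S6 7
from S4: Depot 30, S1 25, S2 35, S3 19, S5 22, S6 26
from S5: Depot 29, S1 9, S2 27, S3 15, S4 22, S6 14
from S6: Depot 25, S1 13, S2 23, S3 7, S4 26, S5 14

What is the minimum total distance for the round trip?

Depot - S1 - S2 - S3 - S4 - S5 - S6 - Depot: 20+22+16+19+22+14+25 = 138
Depot - S1 - S2 - S3 - S4 - S6 - S5 - Depot: 20+22+16+19+26+14+29 = 146
Depot - S1 - S2 - S3 - S5 - S4 - S6 - Depot: 20+22+16+15+22+26+25 = 146
Depot - S1 - S2 - S3 - S5 - S6 - S4 - Depot: 20+22+16+15+14+26+30 = 143
Depot - S1 - S2 - S3 - S6 - S4 - S5 - Depot: 20+22+16+7+26+22+29 = 142
Depot - S1 - S2 - S3 - S6 - S5 - S4 - Depot: 20+22+16+7+14+22+30 = 131
Depot - S1 - S2 - S4 - S3 - S5 - S6 - Depot: 20+22+35+19+15+14+25 = 150
Depot - S1 - S2 - S4 - S3 - S6 - S5 - Depot: 20+22+35+19+7+14+29 = 146
… (352 more)
Depot - S2 - S3 - S6 - S1 - S5 - S4 - Depot: 15+16+7+13+9+22+30 = 112  ← best
The minimum is 112.
One optimal route: Depot → S2 → S3 → S6 → S1 → S5 → S4 → Depot (or its reverse).

Minimum total distance: 112.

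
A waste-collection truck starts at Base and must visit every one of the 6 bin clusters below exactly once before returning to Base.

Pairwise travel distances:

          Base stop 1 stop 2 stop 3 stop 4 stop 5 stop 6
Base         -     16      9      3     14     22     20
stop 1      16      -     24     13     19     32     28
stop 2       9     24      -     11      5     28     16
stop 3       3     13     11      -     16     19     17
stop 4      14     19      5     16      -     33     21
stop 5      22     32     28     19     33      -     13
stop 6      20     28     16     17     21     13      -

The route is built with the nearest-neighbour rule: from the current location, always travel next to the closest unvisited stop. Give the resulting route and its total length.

From Base: distances to unvisited — stop 3=3, stop 2=9, stop 4=14, stop 1=16, stop 6=20, stop 5=22. Nearest is stop 3 (3).
From stop 3: distances to unvisited — stop 2=11, stop 1=13, stop 4=16, stop 6=17, stop 5=19. Nearest is stop 2 (11).
From stop 2: distances to unvisited — stop 4=5, stop 6=16, stop 1=24, stop 5=28. Nearest is stop 4 (5).
From stop 4: distances to unvisited — stop 1=19, stop 6=21, stop 5=33. Nearest is stop 1 (19).
From stop 1: distances to unvisited — stop 6=28, stop 5=32. Nearest is stop 6 (28).
From stop 6: distances to unvisited — stop 5=13. Nearest is stop 5 (13).
Return stop 5→Base: 22.
Total = 3 + 11 + 5 + 19 + 28 + 13 + 22 = 101.

Total distance 101 via the nearest-neighbour route Base → stop 3 → stop 2 → stop 4 → stop 1 → stop 6 → stop 5 → Base.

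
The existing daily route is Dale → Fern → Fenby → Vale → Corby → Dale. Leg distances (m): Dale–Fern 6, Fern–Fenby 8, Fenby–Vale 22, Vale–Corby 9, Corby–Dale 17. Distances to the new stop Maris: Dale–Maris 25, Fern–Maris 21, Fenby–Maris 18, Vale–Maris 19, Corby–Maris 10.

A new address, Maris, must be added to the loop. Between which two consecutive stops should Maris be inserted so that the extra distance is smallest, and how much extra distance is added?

Adding 15 m by placing Maris on the Fenby–Vale leg.

Insertion cost between consecutive stops i–j is d(i,Maris) + d(Maris,j) − d(i,j):
  between Dale and Fern: 25 + 21 − 6 = 40
  between Fern and Fenby: 21 + 18 − 8 = 31
  between Fenby and Vale: 18 + 19 − 22 = 15
  between Vale and Corby: 19 + 10 − 9 = 20
  between Corby and Dale: 10 + 25 − 17 = 18
Cheapest insertion is between Fenby and Vale, adding 15.
New total = 62 + 15 = 77.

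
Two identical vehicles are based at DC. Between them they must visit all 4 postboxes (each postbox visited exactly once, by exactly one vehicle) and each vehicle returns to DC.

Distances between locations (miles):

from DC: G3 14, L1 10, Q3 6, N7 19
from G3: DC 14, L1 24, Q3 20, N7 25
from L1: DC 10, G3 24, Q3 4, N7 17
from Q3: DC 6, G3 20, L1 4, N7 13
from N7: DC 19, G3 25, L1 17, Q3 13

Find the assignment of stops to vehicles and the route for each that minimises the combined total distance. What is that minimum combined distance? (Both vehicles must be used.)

74 miles — the smallest possible combined total.

There are 2^3 − 1 = 7 ways to divide the 4 stops into two non-empty groups. For each, the best each vehicle can do is its own shortest tour through its group:
  {G3} + {L1, Q3, N7}: 28 + 46 = 74
  {L1} + {G3, Q3, N7}: 20 + 58 = 78
  {G3, L1} + {Q3, N7}: 48 + 38 = 86
  {Q3} + {G3, L1, N7}: 12 + 66 = 78
  {G3, Q3} + {L1, N7}: 40 + 46 = 86
  {L1, Q3} + {G3, N7}: 20 + 58 = 78
  … (7 splits in total)
Best: vehicle 1 DC → G3 → DC = 28; vehicle 2 DC → L1 → Q3 → N7 → DC = 46; combined 74.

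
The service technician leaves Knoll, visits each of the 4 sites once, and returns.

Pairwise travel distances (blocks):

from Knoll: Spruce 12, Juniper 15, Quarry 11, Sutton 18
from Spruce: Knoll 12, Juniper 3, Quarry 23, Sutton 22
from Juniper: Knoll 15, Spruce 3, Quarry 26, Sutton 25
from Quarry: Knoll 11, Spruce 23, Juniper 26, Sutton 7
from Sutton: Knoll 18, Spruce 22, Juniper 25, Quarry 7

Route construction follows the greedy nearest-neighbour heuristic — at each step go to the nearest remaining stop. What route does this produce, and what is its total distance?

From Knoll: distances to unvisited — Quarry=11, Spruce=12, Juniper=15, Sutton=18. Nearest is Quarry (11).
From Quarry: distances to unvisited — Sutton=7, Spruce=23, Juniper=26. Nearest is Sutton (7).
From Sutton: distances to unvisited — Spruce=22, Juniper=25. Nearest is Spruce (22).
From Spruce: distances to unvisited — Juniper=3. Nearest is Juniper (3).
Return Juniper→Knoll: 15.
Total = 11 + 7 + 22 + 3 + 15 = 58.

Nearest-neighbour total = 58 blocks; route Knoll → Quarry → Sutton → Spruce → Juniper → Knoll.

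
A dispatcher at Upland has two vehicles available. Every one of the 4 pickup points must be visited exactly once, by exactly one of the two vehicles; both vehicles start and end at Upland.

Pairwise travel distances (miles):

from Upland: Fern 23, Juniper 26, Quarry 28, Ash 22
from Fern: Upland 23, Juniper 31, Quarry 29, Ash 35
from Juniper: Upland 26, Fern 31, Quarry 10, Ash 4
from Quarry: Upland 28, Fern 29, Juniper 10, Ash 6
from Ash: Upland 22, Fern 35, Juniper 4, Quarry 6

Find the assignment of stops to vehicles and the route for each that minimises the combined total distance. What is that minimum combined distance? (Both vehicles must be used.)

Minimum combined distance: 110 miles.

Check every non-empty split of the stops between the two vehicles; for each half take its own optimal tour:
  {Fern} + {Juniper, Quarry, Ash}: 46 + 64 = 110
  {Juniper} + {Fern, Quarry, Ash}: 52 + 80 = 132
  {Fern, Juniper} + {Quarry, Ash}: 80 + 56 = 136
  {Quarry} + {Fern, Juniper, Ash}: 56 + 80 = 136
  {Fern, Quarry} + {Juniper, Ash}: 80 + 52 = 132
  {Juniper, Quarry} + {Fern, Ash}: 64 + 80 = 144
  … (7 splits in total)
Best: vehicle 1 Upland → Fern → Upland = 46; vehicle 2 Upland → Juniper → Quarry → Ash → Upland = 64; combined 110.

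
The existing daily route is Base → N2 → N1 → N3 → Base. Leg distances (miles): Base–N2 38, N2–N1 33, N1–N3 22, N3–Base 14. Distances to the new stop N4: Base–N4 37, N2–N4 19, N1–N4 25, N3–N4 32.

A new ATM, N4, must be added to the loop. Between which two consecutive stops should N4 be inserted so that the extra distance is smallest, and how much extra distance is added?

Insertion cost between consecutive stops i–j is d(i,N4) + d(N4,j) − d(i,j):
  between Base and N2: 37 + 19 − 38 = 18
  between N2 and N1: 19 + 25 − 33 = 11
  between N1 and N3: 25 + 32 − 22 = 35
  between N3 and Base: 32 + 37 − 14 = 55
Cheapest insertion is between N2 and N1, adding 11.
New total = 107 + 11 = 118.

Adding 11 miles by placing N4 on the N2–N1 leg.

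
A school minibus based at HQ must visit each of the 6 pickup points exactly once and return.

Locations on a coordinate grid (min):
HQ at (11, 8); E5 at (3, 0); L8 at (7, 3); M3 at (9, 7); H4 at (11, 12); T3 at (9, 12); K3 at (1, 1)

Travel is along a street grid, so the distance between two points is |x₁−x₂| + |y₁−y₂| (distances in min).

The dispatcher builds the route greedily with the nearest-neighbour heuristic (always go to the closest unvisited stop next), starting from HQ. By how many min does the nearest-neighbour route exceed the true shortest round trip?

HQ: M3=3, H4=4, T3=6, L8=9, E5=16, K3=17 ⇒ M3
M3: T3=5, L8=6, H4=7, E5=13, K3=14 ⇒ T3
T3: H4=2, L8=11, E5=18, K3=19 ⇒ H4
H4: L8=13, E5=20, K3=21 ⇒ L8
L8: E5=7, K3=8 ⇒ E5
E5: K3=3 ⇒ K3
NN route HQ → M3 → T3 → H4 → L8 → E5 → K3 → HQ costs 50.
Optimal: HQ → E5 → K3 → L8 → M3 → T3 → H4 → HQ costs 44 (by enumerating all 360 distinct tours).
Excess = 50 − 44 = 6.

The nearest-neighbour route is 6 min longer than optimal.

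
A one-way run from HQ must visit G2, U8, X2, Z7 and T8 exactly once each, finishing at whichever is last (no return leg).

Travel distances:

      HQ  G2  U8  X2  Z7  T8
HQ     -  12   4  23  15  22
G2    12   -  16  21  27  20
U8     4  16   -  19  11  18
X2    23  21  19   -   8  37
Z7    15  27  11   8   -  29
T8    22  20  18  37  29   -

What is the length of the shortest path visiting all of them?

64 — the minimum one-way total.

There are 5! = 120 possible orderings.
HQ→G2→U8→X2→Z7→T8: 12+16+19+8+29 = 84
HQ→G2→U8→X2→T8→Z7: 12+16+19+37+29 = 113
HQ→G2→U8→Z7→X2→T8: 12+16+11+8+37 = 84
HQ→G2→U8→Z7→T8→X2: 12+16+11+29+37 = 105
HQ→G2→U8→T8→X2→Z7: 12+16+18+37+8 = 91
HQ→G2→U8→T8→Z7→X2: 12+16+18+29+8 = 83
HQ→G2→X2→U8→Z7→T8: 12+21+19+11+29 = 92
HQ→G2→X2→U8→T8→Z7: 12+21+19+18+29 = 99
HQ→G2→X2→Z7→U8→T8: 12+21+8+11+18 = 70
HQ→G2→X2→Z7→T8→U8: 12+21+8+29+18 = 88
HQ→G2→X2→T8→U8→Z7: 12+21+37+18+11 = 99
HQ→G2→X2→T8→Z7→U8: 12+21+37+29+11 = 110
HQ→G2→Z7→U8→X2→T8: 12+27+11+19+37 = 106
HQ→G2→Z7→U8→T8→X2: 12+27+11+18+37 = 105
… (106 more)
HQ→U8→Z7→X2→G2→T8: 4+11+8+21+20 = 64  ← best
The minimum is 64.
One shortest path: HQ → U8 → Z7 → X2 → G2 → T8.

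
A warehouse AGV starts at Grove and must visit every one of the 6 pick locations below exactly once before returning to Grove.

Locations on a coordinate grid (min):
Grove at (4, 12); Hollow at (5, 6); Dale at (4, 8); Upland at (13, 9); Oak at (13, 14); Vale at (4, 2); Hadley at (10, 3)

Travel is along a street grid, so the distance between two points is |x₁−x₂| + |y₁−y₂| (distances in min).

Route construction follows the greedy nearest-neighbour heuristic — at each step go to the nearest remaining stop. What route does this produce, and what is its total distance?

Nearest-neighbour total = 44 min; route Grove → Dale → Hollow → Vale → Hadley → Upland → Oak → Grove.

Grove → [Dale:4 / Hollow:7 / Vale:10 / Oak:11 / Upland:12 / Hadley:15] → Dale (4)
Dale → [Hollow:3 / Vale:6 / Upland:10 / Hadley:11 / Oak:15] → Hollow (3)
Hollow → [Vale:5 / Hadley:8 / Upland:11 / Oak:16] → Vale (5)
Vale → [Hadley:7 / Upland:16 / Oak:21] → Hadley (7)
Hadley → [Upland:9 / Oak:14] → Upland (9)
Upland → [Oak:5] → Oak (5)
Return Oak→Grove: 11.
Total = 4 + 3 + 5 + 7 + 9 + 5 + 11 = 44.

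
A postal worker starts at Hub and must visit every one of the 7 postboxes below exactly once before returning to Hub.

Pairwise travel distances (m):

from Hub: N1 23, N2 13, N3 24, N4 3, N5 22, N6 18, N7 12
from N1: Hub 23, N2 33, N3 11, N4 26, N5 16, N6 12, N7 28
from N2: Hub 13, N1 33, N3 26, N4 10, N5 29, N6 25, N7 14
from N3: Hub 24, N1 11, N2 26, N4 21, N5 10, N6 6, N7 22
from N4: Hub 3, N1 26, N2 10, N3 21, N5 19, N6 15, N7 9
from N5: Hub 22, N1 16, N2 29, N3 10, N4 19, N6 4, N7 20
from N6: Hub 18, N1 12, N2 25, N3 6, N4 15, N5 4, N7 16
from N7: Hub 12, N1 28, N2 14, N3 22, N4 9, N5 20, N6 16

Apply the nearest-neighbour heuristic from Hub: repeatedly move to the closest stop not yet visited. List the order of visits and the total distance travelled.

At Hub the remaining stops are N4 3, N7 12, N2 13, N6 18, N5 22, N1 23, N3 24; go to N4.
At N4 the remaining stops are N7 9, N2 10, N6 15, N5 19, N3 21, N1 26; go to N7.
At N7 the remaining stops are N2 14, N6 16, N5 20, N3 22, N1 28; go to N2.
At N2 the remaining stops are N6 25, N3 26, N5 29, N1 33; go to N6.
At N6 the remaining stops are N5 4, N3 6, N1 12; go to N5.
At N5 the remaining stops are N3 10, N1 16; go to N3.
At N3 the remaining stops are N1 11; go to N1.
Return N1→Hub: 23.
Total = 3 + 9 + 14 + 25 + 4 + 10 + 11 + 23 = 99.

Nearest-neighbour total = 99 m; route Hub → N4 → N7 → N2 → N6 → N5 → N3 → N1 → Hub.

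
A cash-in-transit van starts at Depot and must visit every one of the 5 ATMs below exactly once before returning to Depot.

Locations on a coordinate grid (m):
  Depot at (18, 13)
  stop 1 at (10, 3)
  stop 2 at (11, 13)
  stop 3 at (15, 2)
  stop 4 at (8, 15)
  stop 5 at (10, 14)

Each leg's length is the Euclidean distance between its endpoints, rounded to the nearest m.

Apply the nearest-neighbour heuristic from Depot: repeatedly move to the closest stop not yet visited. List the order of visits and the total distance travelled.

Total distance 38 m via the nearest-neighbour route Depot → stop 2 → stop 5 → stop 4 → stop 1 → stop 3 → Depot.

At Depot the remaining stops are stop 2 7, stop 5 8, stop 4 10, stop 3 11, stop 1 13; go to stop 2.
At stop 2 the remaining stops are stop 5 1, stop 4 4, stop 1 10, stop 3 12; go to stop 5.
At stop 5 the remaining stops are stop 4 2, stop 1 11, stop 3 13; go to stop 4.
At stop 4 the remaining stops are stop 1 12, stop 3 15; go to stop 1.
At stop 1 the remaining stops are stop 3 5; go to stop 3.
Return stop 3→Depot: 11.
Total = 7 + 1 + 2 + 12 + 5 + 11 = 38.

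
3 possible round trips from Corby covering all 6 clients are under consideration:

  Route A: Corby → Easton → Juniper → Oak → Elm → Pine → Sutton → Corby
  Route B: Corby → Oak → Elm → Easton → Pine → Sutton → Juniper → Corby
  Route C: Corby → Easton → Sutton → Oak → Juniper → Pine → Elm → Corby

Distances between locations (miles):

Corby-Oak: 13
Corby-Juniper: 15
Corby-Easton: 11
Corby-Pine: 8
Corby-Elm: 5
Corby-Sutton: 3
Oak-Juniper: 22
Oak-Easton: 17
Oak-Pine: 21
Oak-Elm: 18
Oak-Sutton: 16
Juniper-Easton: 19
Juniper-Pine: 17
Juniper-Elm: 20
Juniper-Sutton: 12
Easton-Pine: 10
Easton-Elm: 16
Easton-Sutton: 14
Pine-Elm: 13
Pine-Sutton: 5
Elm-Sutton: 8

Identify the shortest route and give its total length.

89 miles — Route B is the shortest.

Route A: 11 + 19 + 22 + 18 + 13 + 5 + 3 = 91
Route B: 13 + 18 + 16 + 10 + 5 + 12 + 15 = 89
Route C: 11 + 14 + 16 + 22 + 17 + 13 + 5 = 98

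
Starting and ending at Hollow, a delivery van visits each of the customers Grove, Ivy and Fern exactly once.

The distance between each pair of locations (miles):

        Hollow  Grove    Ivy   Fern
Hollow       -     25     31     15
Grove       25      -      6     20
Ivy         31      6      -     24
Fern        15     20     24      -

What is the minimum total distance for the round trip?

70 miles — the shortest possible round trip.

With 3 stops there are 3!/2 = 3 distinct round trips (a route and its reverse cost the same).
Hollow-Grove-Ivy-Fern-Hollow: 25+6+24+15 = 70
Hollow-Grove-Fern-Ivy-Hollow: 25+20+24+31 = 100
Hollow-Ivy-Grove-Fern-Hollow: 31+6+20+15 = 72
The minimum is 70.
One optimal route: Hollow → Grove → Ivy → Fern → Hollow (or its reverse).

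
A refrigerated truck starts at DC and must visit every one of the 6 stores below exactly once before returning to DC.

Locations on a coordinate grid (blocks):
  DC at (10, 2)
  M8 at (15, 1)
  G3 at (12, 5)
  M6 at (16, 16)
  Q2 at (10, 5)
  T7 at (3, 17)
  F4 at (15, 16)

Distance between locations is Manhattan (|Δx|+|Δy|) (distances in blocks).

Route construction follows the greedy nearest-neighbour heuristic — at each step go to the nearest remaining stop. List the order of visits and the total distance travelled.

Total distance 64 blocks via the nearest-neighbour route DC → Q2 → G3 → M8 → F4 → M6 → T7 → DC.

DC → [Q2:3 / G3:5 / M8:6 / F4:19 / M6:20 / T7:22] → Q2 (3)
Q2 → [G3:2 / M8:9 / F4:16 / M6:17 / T7:19] → G3 (2)
G3 → [M8:7 / F4:14 / M6:15 / T7:21] → M8 (7)
M8 → [F4:15 / M6:16 / T7:28] → F4 (15)
F4 → [M6:1 / T7:13] → M6 (1)
M6 → [T7:14] → T7 (14)
Return T7→DC: 22.
Total = 3 + 2 + 7 + 15 + 1 + 14 + 22 = 64.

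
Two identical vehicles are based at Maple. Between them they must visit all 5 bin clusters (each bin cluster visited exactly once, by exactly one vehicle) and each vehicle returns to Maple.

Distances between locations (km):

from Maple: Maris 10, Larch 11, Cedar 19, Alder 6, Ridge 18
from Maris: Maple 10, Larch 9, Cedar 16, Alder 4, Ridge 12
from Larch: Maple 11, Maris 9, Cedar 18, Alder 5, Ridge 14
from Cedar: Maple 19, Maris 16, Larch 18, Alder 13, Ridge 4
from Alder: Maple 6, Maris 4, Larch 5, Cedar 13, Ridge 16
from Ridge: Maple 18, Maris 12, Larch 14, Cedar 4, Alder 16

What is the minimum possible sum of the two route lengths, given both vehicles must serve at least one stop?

Minimum combined distance: 67 km.

Check every non-empty split of the stops between the two vehicles; for each half take its own optimal tour:
  {Maris} + {Larch, Cedar, Alder, Ridge}: 20 + 48 = 68
  {Larch} + {Maris, Cedar, Alder, Ridge}: 22 + 45 = 67
  {Maris, Larch} + {Cedar, Alder, Ridge}: 30 + 41 = 71
  {Cedar} + {Maris, Larch, Alder, Ridge}: 38 + 47 = 85
  {Maris, Cedar} + {Larch, Alder, Ridge}: 45 + 43 = 88
  {Larch, Cedar} + {Maris, Alder, Ridge}: 48 + 40 = 88
  … (15 splits in total)
Best: vehicle 1 Maple → Larch → Maple = 22; vehicle 2 Maple → Maris → Ridge → Cedar → Alder → Maple = 45; combined 67.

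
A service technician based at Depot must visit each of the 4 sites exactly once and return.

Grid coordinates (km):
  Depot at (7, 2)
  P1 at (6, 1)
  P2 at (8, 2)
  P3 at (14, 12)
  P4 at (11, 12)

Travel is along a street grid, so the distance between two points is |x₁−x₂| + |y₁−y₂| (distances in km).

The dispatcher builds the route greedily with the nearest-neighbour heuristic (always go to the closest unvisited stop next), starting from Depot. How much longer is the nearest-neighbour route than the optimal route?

The nearest-neighbour route is 2 km longer than optimal.

Depot: P2=1, P1=2, P4=14, P3=17 ⇒ P2
P2: P1=3, P4=13, P3=16 ⇒ P1
P1: P4=16, P3=19 ⇒ P4
P4: P3=3 ⇒ P3
NN route Depot → P2 → P1 → P4 → P3 → Depot costs 40.
Optimal: Depot → P1 → P2 → P3 → P4 → Depot costs 38 (by enumerating all 12 distinct tours).
Excess = 40 − 38 = 2.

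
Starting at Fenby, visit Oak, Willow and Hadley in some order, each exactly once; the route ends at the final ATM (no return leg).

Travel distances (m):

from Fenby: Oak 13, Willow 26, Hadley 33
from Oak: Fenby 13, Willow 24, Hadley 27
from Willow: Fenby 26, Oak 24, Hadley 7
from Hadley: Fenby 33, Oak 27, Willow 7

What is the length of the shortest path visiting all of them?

There are 3! = 6 possible orderings.
Fenby → Oak → Willow → Hadley: 13+24+7 = 44
Fenby → Oak → Hadley → Willow: 13+27+7 = 47
Fenby → Willow → Oak → Hadley: 26+24+27 = 77
Fenby → Willow → Hadley → Oak: 26+7+27 = 60
Fenby → Hadley → Oak → Willow: 33+27+24 = 84
Fenby → Hadley → Willow → Oak: 33+7+24 = 64
The minimum is 44.
One shortest path: Fenby → Oak → Willow → Hadley.

Minimum one-way distance = 44 m.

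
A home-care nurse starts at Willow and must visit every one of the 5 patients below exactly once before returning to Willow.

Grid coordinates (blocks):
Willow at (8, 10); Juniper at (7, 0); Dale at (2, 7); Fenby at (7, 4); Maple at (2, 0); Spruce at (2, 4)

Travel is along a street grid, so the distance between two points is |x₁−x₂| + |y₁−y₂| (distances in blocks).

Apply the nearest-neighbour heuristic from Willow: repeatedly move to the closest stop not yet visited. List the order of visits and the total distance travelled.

32 blocks along Willow → Fenby → Juniper → Maple → Spruce → Dale → Willow.

Willow → [Fenby:7 / Dale:9 / Juniper:11 / Spruce:12 / Maple:16] → Fenby (7)
Fenby → [Juniper:4 / Spruce:5 / Dale:8 / Maple:9] → Juniper (4)
Juniper → [Maple:5 / Spruce:9 / Dale:12] → Maple (5)
Maple → [Spruce:4 / Dale:7] → Spruce (4)
Spruce → [Dale:3] → Dale (3)
Return Dale→Willow: 9.
Total = 7 + 4 + 5 + 4 + 3 + 9 = 32.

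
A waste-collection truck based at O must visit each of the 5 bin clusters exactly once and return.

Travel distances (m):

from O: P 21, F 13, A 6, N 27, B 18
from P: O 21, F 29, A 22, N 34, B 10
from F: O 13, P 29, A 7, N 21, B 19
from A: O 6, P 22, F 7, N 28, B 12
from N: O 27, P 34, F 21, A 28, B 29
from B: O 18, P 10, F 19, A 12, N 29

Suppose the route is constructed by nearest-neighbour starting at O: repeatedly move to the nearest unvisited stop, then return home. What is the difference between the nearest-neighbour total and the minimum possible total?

From O: A=6, F=13, B=18, P=21, N=27 → choose A (6).
From A: F=7, B=12, P=22, N=28 → choose F (7).
From F: B=19, N=21, P=29 → choose B (19).
From B: P=10, N=29 → choose P (10).
From P: N=34 → choose N (34).
NN route O → A → F → B → P → N → O costs 103.
Optimal: O → P → B → N → F → A → O costs 94 (by enumerating all 60 distinct tours).
Excess = 103 − 94 = 9.

Excess over optimum: 9 m.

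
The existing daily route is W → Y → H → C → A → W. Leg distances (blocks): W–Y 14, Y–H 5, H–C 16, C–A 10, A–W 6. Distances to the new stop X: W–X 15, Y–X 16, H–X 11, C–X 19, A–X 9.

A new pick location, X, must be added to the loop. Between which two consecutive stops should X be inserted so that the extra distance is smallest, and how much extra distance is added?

Insertion cost between consecutive stops i–j is d(i,X) + d(X,j) − d(i,j):
  between W and Y: 15 + 16 − 14 = 17
  between Y and H: 16 + 11 − 5 = 22
  between H and C: 11 + 19 − 16 = 14
  between C and A: 19 + 9 − 10 = 18
  between A and W: 9 + 15 − 6 = 18
Cheapest insertion is between H and C, adding 14.
New total = 51 + 14 = 65.

Adding 14 blocks by placing X on the H–C leg.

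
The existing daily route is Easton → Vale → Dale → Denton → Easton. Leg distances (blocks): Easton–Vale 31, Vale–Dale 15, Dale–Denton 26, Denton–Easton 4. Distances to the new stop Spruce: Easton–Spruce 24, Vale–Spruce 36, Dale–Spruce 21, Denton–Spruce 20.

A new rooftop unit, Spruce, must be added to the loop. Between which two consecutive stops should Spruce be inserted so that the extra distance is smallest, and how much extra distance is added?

+15 blocks — insert Spruce between Dale and Denton.

Insertion cost between consecutive stops i–j is d(i,Spruce) + d(Spruce,j) − d(i,j):
  between Easton and Vale: 24 + 36 − 31 = 29
  between Vale and Dale: 36 + 21 − 15 = 42
  between Dale and Denton: 21 + 20 − 26 = 15
  between Denton and Easton: 20 + 24 − 4 = 40
Cheapest insertion is between Dale and Denton, adding 15.
New total = 76 + 15 = 91.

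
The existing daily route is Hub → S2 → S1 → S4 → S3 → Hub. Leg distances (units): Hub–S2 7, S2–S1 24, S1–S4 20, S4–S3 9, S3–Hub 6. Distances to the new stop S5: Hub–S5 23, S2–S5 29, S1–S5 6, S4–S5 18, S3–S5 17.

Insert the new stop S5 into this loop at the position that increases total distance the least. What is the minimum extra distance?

Minimum extra distance: 4, inserting S5 between S1 and S4.

Insertion cost between consecutive stops i–j is d(i,S5) + d(S5,j) − d(i,j):
  between Hub and S2: 23 + 29 − 7 = 45
  between S2 and S1: 29 + 6 − 24 = 11
  between S1 and S4: 6 + 18 − 20 = 4
  between S4 and S3: 18 + 17 − 9 = 26
  between S3 and Hub: 17 + 23 − 6 = 34
Cheapest insertion is between S1 and S4, adding 4.
New total = 66 + 4 = 70.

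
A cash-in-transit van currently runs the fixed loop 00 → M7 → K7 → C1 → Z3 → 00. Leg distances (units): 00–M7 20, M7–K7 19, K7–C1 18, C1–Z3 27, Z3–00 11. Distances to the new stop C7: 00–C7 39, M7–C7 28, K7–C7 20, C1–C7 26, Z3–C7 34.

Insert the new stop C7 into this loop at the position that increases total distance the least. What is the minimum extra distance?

+28 — insert C7 between K7 and C1.

Insertion cost between consecutive stops i–j is d(i,C7) + d(C7,j) − d(i,j):
  between 00 and M7: 39 + 28 − 20 = 47
  between M7 and K7: 28 + 20 − 19 = 29
  between K7 and C1: 20 + 26 − 18 = 28
  between C1 and Z3: 26 + 34 − 27 = 33
  between Z3 and 00: 34 + 39 − 11 = 62
Cheapest insertion is between K7 and C1, adding 28.
New total = 95 + 28 = 123.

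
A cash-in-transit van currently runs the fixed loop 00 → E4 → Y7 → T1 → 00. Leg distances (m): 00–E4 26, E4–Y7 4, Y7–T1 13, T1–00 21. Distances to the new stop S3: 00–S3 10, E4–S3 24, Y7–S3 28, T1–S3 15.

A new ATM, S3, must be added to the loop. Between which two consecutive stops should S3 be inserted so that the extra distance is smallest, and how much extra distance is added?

Minimum extra distance: 4 m, inserting S3 between T1 and 00.

Insertion cost between consecutive stops i–j is d(i,S3) + d(S3,j) − d(i,j):
  between 00 and E4: 10 + 24 − 26 = 8
  between E4 and Y7: 24 + 28 − 4 = 48
  between Y7 and T1: 28 + 15 − 13 = 30
  between T1 and 00: 15 + 10 − 21 = 4
Cheapest insertion is between T1 and 00, adding 4.
New total = 64 + 4 = 68.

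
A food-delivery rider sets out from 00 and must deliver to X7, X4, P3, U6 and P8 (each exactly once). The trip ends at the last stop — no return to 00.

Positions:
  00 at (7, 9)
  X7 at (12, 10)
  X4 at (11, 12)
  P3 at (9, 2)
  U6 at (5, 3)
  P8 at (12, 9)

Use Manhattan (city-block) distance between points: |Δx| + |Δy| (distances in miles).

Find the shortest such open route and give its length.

Shortest open route: 26 miles.

There are 5! = 120 possible orderings.
00 → X7 → X4 → P3 → U6 → P8: 6+3+12+5+13 = 39
00 → X7 → X4 → P3 → P8 → U6: 6+3+12+10+13 = 44
00 → X7 → X4 → U6 → P3 → P8: 6+3+15+5+10 = 39
00 → X7 → X4 → U6 → P8 → P3: 6+3+15+13+10 = 47
00 → X7 → X4 → P8 → P3 → U6: 6+3+4+10+5 = 28
00 → X7 → X4 → P8 → U6 → P3: 6+3+4+13+5 = 31
00 → X7 → P3 → X4 → U6 → P8: 6+11+12+15+13 = 57
00 → X7 → P3 → X4 → P8 → U6: 6+11+12+4+13 = 46
00 → X7 → P3 → U6 → X4 → P8: 6+11+5+15+4 = 41
00 → X7 → P3 → U6 → P8 → X4: 6+11+5+13+4 = 39
00 → X7 → P3 → P8 → X4 → U6: 6+11+10+4+15 = 46
00 → X7 → P3 → P8 → U6 → X4: 6+11+10+13+15 = 55
00 → X7 → U6 → X4 → P3 → P8: 6+14+15+12+10 = 57
00 → X7 → U6 → X4 → P8 → P3: 6+14+15+4+10 = 49
… (106 more)
00 → X4 → X7 → P8 → P3 → U6: 7+3+1+10+5 = 26  ← best
The minimum is 26.
One shortest path: 00 → X4 → X7 → P8 → P3 → U6.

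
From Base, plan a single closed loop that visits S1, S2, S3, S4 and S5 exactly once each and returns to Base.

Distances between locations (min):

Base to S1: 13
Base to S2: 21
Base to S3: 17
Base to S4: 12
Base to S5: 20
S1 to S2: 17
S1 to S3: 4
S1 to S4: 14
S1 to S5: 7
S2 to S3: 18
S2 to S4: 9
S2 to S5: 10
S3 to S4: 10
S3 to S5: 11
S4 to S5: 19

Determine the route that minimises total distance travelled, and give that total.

Shortest round trip = 59 min.

With 5 stops there are 5!/2 = 60 distinct round trips (a route and its reverse cost the same).
Base→S1→S2→S3→S4→S5→Base: 13+17+18+10+19+20 = 97
Base→S1→S2→S3→S5→S4→Base: 13+17+18+11+19+12 = 90
Base→S1→S2→S4→S3→S5→Base: 13+17+9+10+11+20 = 80
Base→S1→S2→S4→S5→S3→Base: 13+17+9+19+11+17 = 86
Base→S1→S2→S5→S3→S4→Base: 13+17+10+11+10+12 = 73
Base→S1→S2→S5→S4→S3→Base: 13+17+10+19+10+17 = 86
Base→S1→S3→S2→S4→S5→Base: 13+4+18+9+19+20 = 83
Base→S1→S3→S2→S5→S4→Base: 13+4+18+10+19+12 = 76
Base→S1→S3→S4→S2→S5→Base: 13+4+10+9+10+20 = 66
Base→S1→S3→S4→S5→S2→Base: 13+4+10+19+10+21 = 77
Base→S1→S3→S5→S2→S4→Base: 13+4+11+10+9+12 = 59
Base→S1→S3→S5→S4→S2→Base: 13+4+11+19+9+21 = 77
Base→S1→S4→S2→S3→S5→Base: 13+14+9+18+11+20 = 85
Base→S1→S4→S2→S5→S3→Base: 13+14+9+10+11+17 = 74
… (46 more)
The minimum is 59.
One optimal route: Base → S1 → S3 → S5 → S2 → S4 → Base (or its reverse).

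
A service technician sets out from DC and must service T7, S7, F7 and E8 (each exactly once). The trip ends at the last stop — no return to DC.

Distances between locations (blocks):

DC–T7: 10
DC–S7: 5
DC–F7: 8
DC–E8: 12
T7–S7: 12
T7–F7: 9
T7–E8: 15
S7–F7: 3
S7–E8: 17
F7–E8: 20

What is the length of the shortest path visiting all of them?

There are 4! = 24 possible orderings.
DC → T7 → S7 → F7 → E8: 10+12+3+20 = 45
DC → T7 → S7 → E8 → F7: 10+12+17+20 = 59
DC → T7 → F7 → S7 → E8: 10+9+3+17 = 39
DC → T7 → F7 → E8 → S7: 10+9+20+17 = 56
DC → T7 → E8 → S7 → F7: 10+15+17+3 = 45
DC → T7 → E8 → F7 → S7: 10+15+20+3 = 48
DC → S7 → T7 → F7 → E8: 5+12+9+20 = 46
DC → S7 → T7 → E8 → F7: 5+12+15+20 = 52
DC → S7 → F7 → T7 → E8: 5+3+9+15 = 32
DC → S7 → F7 → E8 → T7: 5+3+20+15 = 43
DC → S7 → E8 → T7 → F7: 5+17+15+9 = 46
DC → S7 → E8 → F7 → T7: 5+17+20+9 = 51
DC → F7 → T7 → S7 → E8: 8+9+12+17 = 46
DC → F7 → T7 → E8 → S7: 8+9+15+17 = 49
… (10 more)
The minimum is 32.
One shortest path: DC → S7 → F7 → T7 → E8.

32 blocks — the minimum one-way total.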